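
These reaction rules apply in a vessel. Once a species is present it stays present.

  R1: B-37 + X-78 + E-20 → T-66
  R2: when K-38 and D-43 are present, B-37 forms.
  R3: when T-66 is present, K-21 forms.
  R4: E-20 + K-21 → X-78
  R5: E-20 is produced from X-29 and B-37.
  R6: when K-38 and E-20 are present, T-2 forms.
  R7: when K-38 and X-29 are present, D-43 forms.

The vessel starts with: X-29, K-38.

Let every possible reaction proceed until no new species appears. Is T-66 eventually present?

T-66 would need B-37, X-78, and E-20 (R1), but X-78 never forms.

No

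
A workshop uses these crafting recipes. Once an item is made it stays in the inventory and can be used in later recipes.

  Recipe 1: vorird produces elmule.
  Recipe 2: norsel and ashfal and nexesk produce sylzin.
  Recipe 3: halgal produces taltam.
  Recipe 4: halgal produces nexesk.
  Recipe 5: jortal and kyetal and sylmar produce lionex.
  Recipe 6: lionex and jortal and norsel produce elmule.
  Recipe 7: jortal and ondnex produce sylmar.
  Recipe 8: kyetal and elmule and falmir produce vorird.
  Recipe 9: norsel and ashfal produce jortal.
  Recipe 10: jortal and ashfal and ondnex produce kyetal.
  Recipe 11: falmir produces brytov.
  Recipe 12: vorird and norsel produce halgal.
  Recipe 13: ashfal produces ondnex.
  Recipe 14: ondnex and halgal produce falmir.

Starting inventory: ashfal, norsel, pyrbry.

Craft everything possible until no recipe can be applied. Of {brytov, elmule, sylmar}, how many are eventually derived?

Using Recipe 9, norsel and ashfal make jortal.
Using Recipe 13, ashfal makes ondnex.
Using Recipe 7, jortal and ondnex make sylmar.
Using Recipe 10, jortal, ashfal, and ondnex make kyetal.
Using Recipe 5, jortal, kyetal, and sylmar make lionex.
lionex and jortal and norsel → elmule (Recipe 6).
brytov would need falmir (Recipe 11), but falmir is never obtained.
elmule: reached.
sylmar: reached.
Reached: elmule and sylmar — 2 of the 3.

2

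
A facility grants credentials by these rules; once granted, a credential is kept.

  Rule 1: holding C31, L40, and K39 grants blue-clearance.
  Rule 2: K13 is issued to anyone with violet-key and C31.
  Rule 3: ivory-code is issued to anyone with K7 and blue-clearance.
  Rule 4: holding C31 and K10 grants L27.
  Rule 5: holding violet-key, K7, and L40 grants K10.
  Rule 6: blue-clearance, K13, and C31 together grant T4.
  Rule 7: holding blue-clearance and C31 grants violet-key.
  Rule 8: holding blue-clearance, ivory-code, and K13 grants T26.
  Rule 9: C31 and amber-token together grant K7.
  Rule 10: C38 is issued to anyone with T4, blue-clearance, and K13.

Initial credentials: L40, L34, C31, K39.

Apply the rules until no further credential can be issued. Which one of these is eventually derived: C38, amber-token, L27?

C38

Holding C31, L40, and K39 grants blue-clearance (Rule 1).
Holding blue-clearance and C31 grants violet-key (Rule 7).
Holding violet-key and C31 grants K13 (Rule 2).
Holding blue-clearance, K13, and C31 grants T4 (Rule 6).
Holding T4, blue-clearance, and K13 grants C38 (Rule 10).
No rule produces amber-token, and it is not given. L27 would need C31 and K10 (Rule 4), but K10 is never granted.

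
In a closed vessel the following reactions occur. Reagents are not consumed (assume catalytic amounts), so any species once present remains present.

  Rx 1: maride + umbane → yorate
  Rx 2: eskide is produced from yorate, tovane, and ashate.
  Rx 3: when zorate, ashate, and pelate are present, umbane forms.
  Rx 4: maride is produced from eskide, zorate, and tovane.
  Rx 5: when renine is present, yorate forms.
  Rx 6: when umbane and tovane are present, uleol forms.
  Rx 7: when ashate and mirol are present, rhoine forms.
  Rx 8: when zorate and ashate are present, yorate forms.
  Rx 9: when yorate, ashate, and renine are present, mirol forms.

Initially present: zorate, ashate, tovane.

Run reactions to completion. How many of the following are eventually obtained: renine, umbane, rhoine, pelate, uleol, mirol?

0

No rule produces renine, and it is not given.
umbane would need zorate, ashate, and pelate (Rx 3), but pelate never forms.
rhoine would need ashate and mirol (Rx 7), but mirol never forms.
No rule produces pelate, and it is not given.
uleol would need umbane and tovane (Rx 6), but umbane never forms.
mirol would need yorate, ashate, and renine (Rx 9), but renine never forms.
None of the 6 are reached.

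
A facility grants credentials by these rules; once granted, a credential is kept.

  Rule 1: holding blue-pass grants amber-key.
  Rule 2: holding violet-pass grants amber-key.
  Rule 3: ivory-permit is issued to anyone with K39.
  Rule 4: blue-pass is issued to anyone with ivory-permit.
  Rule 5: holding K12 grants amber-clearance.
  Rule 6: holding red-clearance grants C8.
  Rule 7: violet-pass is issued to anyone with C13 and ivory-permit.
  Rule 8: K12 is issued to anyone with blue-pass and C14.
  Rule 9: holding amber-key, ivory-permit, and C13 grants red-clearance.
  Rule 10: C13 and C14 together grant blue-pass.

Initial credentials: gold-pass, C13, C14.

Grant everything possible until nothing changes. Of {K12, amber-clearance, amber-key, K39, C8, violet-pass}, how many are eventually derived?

Holding C13 and C14 grants blue-pass (Rule 10).
Holding blue-pass grants amber-key (Rule 1).
Holding blue-pass and C14 grants K12 (Rule 8).
Holding K12 grants amber-clearance (Rule 5).
K12: reached.
amber-clearance: reached.
amber-key: reached.
No rule produces K39, and it is not given.
C8 would need red-clearance (Rule 6), but red-clearance is never granted.
violet-pass would need C13 and ivory-permit (Rule 7), but ivory-permit is never granted.
Reached: K12, amber-clearance, and amber-key — 3 of the 6.

3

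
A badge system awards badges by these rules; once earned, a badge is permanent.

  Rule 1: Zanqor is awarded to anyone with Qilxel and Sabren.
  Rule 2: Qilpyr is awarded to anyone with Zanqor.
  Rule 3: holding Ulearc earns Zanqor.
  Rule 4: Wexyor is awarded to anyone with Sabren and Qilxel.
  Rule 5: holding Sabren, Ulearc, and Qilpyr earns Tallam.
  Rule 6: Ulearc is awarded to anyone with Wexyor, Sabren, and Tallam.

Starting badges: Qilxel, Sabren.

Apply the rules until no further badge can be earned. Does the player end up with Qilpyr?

Yes

With Qilxel and Sabren, Zanqor is earned (Rule 1).
With Zanqor, Qilpyr is earned (Rule 2).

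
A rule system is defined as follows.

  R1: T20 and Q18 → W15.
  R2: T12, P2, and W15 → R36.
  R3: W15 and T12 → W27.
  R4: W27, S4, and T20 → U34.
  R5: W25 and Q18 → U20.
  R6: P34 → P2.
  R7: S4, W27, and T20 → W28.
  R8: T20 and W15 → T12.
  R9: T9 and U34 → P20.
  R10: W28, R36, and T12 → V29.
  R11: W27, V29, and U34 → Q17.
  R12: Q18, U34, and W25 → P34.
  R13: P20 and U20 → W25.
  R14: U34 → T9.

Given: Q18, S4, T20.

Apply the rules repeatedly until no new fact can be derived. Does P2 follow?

No

P2 would need P34 (R6), but P34 is never established.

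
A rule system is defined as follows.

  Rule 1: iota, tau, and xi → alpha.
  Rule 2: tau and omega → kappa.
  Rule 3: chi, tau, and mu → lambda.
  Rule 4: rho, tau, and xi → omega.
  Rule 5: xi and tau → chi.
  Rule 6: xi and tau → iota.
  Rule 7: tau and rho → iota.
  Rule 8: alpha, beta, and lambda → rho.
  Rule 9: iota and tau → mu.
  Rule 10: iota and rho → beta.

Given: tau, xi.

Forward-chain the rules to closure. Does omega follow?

No

omega would need rho, tau, and xi (Rule 4), but rho is never established.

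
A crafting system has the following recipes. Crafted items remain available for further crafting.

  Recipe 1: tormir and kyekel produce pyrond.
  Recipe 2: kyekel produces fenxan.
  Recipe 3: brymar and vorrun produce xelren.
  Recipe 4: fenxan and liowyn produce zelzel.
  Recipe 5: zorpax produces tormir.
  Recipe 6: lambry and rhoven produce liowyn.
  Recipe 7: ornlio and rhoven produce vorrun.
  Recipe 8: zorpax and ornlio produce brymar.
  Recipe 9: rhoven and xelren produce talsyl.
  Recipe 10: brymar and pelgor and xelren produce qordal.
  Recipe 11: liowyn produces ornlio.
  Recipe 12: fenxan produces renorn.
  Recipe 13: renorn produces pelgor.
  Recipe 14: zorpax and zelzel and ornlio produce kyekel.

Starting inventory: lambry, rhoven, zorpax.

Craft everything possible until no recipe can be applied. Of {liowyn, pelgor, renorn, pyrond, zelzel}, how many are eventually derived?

1

Using Recipe 6, lambry and rhoven make liowyn.
liowyn: reached.
pelgor would need renorn (Recipe 13), but renorn is never obtained.
renorn would need fenxan (Recipe 12), but fenxan is never obtained.
pyrond would need tormir and kyekel (Recipe 1), but kyekel is never obtained.
zelzel would need fenxan and liowyn (Recipe 4), but fenxan is never obtained.
Reached: liowyn — 1 of the 5.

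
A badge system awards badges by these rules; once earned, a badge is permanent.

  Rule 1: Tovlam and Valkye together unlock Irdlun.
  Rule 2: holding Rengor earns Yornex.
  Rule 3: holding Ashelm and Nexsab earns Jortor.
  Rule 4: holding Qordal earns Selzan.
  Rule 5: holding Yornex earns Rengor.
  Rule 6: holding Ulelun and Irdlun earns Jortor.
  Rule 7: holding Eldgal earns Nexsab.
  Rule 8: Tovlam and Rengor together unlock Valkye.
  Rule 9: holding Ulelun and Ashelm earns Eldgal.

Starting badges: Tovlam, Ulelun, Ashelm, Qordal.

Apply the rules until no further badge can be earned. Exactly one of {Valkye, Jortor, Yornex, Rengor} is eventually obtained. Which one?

With Ulelun and Ashelm, Eldgal is earned (Rule 9).
With Eldgal, Nexsab is earned (Rule 7).
With Ashelm and Nexsab, Jortor is earned (Rule 3).
Rengor would need Yornex (Rule 5), but Yornex is never earned. Valkye would need Tovlam and Rengor (Rule 8), but Rengor is never earned. Yornex would need Rengor (Rule 2), but Rengor is never earned.

Jortor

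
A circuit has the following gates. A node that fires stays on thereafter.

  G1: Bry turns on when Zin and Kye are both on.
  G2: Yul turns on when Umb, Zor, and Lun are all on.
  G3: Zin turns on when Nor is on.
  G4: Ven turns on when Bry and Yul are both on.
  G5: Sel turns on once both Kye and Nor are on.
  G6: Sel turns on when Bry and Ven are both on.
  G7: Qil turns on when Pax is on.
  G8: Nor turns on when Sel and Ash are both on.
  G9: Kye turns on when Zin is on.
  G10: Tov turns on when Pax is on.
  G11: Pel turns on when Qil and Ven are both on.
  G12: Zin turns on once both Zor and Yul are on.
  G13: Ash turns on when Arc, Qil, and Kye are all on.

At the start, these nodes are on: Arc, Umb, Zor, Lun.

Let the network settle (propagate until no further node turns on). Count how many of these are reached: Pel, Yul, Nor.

1

G2: Umb, Zor, and Lun on → Yul on.
Pel would need Qil and Ven (G11), but Qil never turns on.
Yul: reached.
Nor would need Sel and Ash (G8), but Ash never turns on.
Reached: Yul — 1 of the 3.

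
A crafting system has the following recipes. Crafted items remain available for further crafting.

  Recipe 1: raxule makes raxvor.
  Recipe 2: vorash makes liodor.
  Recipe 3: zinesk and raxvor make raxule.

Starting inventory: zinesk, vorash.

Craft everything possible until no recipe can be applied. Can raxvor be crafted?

raxvor would need raxule (Recipe 1), but raxule is never obtained.

No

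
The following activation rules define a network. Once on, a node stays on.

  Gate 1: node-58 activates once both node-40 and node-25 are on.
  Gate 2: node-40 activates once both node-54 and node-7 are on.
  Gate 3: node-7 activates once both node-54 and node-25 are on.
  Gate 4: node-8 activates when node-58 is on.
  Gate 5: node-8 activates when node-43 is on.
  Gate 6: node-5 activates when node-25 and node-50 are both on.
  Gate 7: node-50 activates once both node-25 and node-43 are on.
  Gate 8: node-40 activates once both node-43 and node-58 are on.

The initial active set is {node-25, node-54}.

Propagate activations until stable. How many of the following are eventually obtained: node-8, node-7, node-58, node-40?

4

Gate 3: node-54 and node-25 on → node-7 on.
Gate 2: node-54 and node-7 on → node-40 on.
node-40 and node-25 are on, so node-58 activates (Gate 1).
Gate 4: node-58 on → node-8 on.
node-8: reached.
node-7: reached.
node-58: reached.
node-40: reached.
All 4 are reached.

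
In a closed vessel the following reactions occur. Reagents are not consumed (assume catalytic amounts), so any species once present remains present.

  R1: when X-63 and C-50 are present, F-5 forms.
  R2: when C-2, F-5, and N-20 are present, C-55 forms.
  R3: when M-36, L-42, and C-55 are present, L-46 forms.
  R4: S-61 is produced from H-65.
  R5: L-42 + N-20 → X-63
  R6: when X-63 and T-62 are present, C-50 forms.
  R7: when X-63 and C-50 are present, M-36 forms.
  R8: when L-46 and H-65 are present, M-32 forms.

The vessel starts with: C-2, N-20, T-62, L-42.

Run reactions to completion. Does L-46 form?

L-42 and N-20 present → X-63 forms (R5).
X-63 and T-62 present → C-50 forms (R6).
X-63 and C-50 present → M-36 forms (R7).
X-63 and C-50 present → F-5 forms (R1).
C-2, F-5, and N-20 present → C-55 forms (R2).
M-36, L-42, and C-55 present → L-46 forms (R3).

Yes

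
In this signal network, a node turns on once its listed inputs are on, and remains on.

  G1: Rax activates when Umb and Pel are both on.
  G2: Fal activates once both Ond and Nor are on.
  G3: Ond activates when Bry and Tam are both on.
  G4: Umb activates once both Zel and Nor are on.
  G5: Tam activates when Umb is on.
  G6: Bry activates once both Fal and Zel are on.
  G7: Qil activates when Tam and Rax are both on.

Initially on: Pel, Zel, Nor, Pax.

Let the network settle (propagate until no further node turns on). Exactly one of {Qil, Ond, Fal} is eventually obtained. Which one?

G4: Zel and Nor on → Umb on.
Umb and Pel are on, so Rax activates (G1).
G5: Umb on → Tam on.
G7: Tam and Rax on → Qil on.
Ond would need Bry and Tam (G3), but Bry never turns on. Fal would need Ond and Nor (G2), but Ond never turns on.

Qil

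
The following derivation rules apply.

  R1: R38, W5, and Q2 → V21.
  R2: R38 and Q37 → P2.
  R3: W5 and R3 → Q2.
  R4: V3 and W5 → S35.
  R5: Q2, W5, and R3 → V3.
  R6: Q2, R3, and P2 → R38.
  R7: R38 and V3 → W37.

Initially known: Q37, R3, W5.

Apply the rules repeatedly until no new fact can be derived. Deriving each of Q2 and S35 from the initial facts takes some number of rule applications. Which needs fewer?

Q2: W5 and R3 hold, so Q2 follows (R3). [1 rule application]
S35: W5 and R3 hold, so Q2 follows (R3). From Q2, W5, and R3, R5 gives V3. V3 and W5 hold, so S35 follows (R4). [3 rule applications]
Q2 needs fewer.

Q2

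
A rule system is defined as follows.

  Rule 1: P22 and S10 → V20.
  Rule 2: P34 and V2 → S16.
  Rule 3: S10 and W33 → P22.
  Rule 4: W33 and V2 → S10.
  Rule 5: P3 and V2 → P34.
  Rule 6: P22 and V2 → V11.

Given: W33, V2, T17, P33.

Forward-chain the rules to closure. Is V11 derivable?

W33 and V2 hold, so S10 follows (Rule 4).
S10 and W33 hold, so P22 follows (Rule 3).
P22 and V2 hold, so V11 follows (Rule 6).

Yes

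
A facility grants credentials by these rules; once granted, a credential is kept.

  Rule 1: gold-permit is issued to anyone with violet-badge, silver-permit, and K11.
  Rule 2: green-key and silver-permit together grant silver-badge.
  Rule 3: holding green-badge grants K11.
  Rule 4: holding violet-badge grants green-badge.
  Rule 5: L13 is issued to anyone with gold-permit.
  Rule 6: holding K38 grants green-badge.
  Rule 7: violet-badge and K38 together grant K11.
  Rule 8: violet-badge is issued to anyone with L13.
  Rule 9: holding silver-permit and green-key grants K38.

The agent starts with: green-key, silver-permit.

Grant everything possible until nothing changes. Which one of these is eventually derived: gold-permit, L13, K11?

K11

Holding silver-permit and green-key grants K38 (Rule 9).
Holding K38 grants green-badge (Rule 6).
Holding green-badge grants K11 (Rule 3).
gold-permit would need violet-badge, silver-permit, and K11 (Rule 1), but violet-badge is never granted. L13 would need gold-permit (Rule 5), but gold-permit is never granted.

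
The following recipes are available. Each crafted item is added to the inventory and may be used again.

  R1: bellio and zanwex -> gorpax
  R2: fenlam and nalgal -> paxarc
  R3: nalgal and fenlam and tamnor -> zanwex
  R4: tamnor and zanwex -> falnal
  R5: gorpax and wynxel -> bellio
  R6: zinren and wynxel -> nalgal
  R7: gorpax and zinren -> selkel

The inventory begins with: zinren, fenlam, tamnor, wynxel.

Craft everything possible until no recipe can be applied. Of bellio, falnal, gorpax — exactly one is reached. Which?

falnal

Using R6, zinren and wynxel make nalgal.
Using R3, nalgal, fenlam, and tamnor make zanwex.
Using R4, tamnor and zanwex make falnal.
bellio would need gorpax and wynxel (R5), but gorpax is never obtained. gorpax would need bellio and zanwex (R1), but bellio is never obtained.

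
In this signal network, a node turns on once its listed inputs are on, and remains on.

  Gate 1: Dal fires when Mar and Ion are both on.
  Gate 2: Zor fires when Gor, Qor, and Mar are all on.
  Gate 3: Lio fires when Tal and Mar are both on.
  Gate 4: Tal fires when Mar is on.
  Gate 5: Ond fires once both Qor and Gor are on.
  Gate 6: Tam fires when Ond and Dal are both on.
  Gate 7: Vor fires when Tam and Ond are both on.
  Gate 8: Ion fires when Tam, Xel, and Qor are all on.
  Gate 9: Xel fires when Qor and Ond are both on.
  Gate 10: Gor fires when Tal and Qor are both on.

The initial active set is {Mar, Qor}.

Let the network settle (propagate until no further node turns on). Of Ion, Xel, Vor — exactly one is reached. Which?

Mar is on, so Tal fires (Gate 4).
Gate 10: Tal and Qor on → Gor on.
Qor and Gor are on, so Ond fires (Gate 5).
Qor and Ond are on, so Xel fires (Gate 9).
Ion would need Tam, Xel, and Qor (Gate 8), but Tam never turns on. Vor would need Tam and Ond (Gate 7), but Tam never turns on.

Xel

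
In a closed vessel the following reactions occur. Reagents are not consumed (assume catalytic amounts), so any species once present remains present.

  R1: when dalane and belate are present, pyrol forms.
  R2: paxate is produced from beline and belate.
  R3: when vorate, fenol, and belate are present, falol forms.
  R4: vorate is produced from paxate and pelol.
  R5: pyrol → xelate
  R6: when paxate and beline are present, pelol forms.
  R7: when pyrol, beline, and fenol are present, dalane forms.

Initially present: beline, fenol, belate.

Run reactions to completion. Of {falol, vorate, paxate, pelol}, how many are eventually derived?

4

beline and belate present → paxate forms (R2).
paxate and beline present → pelol forms (R6).
paxate and pelol present → vorate forms (R4).
vorate, fenol, and belate present → falol forms (R3).
falol: reached.
vorate: reached.
paxate: reached.
pelol: reached.
All 4 are reached.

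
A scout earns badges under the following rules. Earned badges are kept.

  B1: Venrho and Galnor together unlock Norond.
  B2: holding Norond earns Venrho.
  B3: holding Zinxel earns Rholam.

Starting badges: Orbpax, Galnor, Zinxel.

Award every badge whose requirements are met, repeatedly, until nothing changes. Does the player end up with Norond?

Norond would need Venrho and Galnor (B1), but Venrho is never earned.

No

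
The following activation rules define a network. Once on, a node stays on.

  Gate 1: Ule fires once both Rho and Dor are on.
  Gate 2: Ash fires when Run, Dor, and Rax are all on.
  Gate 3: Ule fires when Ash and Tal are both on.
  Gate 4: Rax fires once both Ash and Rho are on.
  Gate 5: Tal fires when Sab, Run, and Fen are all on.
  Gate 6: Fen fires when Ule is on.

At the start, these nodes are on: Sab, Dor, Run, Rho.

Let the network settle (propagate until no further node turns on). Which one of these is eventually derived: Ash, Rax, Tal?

Gate 1: Rho and Dor on → Ule on.
Gate 6: Ule on → Fen on.
Sab, Run, and Fen are on, so Tal fires (Gate 5).
Rax would need Ash and Rho (Gate 4), but Ash never turns on. Ash would need Run, Dor, and Rax (Gate 2), but Rax never turns on.

Tal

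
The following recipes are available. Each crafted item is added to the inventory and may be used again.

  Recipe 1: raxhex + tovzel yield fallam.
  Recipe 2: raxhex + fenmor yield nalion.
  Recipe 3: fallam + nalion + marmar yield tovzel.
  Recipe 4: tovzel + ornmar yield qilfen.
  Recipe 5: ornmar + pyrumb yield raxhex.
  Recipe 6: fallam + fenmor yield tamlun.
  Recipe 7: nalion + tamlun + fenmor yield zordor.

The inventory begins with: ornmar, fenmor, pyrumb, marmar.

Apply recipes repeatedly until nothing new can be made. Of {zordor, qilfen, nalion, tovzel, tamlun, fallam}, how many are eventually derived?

Using Recipe 5, ornmar and pyrumb make raxhex.
raxhex + fenmor → nalion (Recipe 2).
zordor would need nalion, tamlun, and fenmor (Recipe 7), but tamlun is never obtained.
qilfen would need tovzel and ornmar (Recipe 4), but tovzel is never obtained.
nalion: reached.
tovzel would need fallam, nalion, and marmar (Recipe 3), but fallam is never obtained.
tamlun would need fallam and fenmor (Recipe 6), but fallam is never obtained.
fallam would need raxhex and tovzel (Recipe 1), but tovzel is never obtained.
Reached: nalion — 1 of the 6.

1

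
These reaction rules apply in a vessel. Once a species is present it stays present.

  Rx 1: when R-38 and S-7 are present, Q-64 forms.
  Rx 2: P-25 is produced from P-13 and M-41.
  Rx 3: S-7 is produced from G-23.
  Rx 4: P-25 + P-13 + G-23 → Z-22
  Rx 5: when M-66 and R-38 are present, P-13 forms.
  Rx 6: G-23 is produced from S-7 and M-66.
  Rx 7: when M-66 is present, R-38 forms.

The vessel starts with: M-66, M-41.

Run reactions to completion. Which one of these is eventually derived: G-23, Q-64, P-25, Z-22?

M-66 present → R-38 forms (Rx 7).
M-66 and R-38 present → P-13 forms (Rx 5).
P-13 and M-41 present → P-25 forms (Rx 2).
Z-22 would need P-25, P-13, and G-23 (Rx 4), but G-23 never forms. Q-64 would need R-38 and S-7 (Rx 1), but S-7 never forms. G-23 would need S-7 and M-66 (Rx 6), but S-7 never forms.

P-25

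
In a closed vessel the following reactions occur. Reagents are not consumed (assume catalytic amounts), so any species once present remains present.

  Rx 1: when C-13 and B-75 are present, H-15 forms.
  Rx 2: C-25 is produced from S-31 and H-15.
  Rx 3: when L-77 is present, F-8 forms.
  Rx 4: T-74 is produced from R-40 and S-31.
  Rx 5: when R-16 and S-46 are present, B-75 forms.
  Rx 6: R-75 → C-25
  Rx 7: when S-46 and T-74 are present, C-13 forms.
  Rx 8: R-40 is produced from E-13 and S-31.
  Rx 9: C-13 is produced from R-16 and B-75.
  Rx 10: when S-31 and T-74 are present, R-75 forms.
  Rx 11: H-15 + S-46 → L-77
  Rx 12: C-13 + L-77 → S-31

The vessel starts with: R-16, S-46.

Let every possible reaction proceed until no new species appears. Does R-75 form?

R-75 would need S-31 and T-74 (Rx 10), but T-74 never forms.

No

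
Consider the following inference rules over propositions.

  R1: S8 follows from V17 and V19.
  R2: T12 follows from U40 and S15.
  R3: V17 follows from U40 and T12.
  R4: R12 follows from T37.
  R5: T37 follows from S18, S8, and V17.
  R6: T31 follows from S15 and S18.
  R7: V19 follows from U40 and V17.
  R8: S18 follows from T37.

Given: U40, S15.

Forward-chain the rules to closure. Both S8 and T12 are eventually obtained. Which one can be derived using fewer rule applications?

T12: From U40 and S15, R2 gives T12. [1 rule application]
S8: From U40 and S15, R2 gives T12. U40 and T12 hold, so V17 follows (R3). U40 and V17 hold, so V19 follows (R7). From V17 and V19, R1 gives S8. [4 rule applications]
T12 needs fewer.

T12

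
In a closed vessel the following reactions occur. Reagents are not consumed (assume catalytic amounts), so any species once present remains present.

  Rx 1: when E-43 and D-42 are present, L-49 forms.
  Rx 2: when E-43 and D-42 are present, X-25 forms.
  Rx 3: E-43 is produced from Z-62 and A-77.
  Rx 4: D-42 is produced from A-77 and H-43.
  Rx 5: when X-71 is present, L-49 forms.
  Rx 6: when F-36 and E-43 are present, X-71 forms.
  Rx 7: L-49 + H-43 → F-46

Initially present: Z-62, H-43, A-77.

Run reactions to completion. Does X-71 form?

X-71 would need F-36 and E-43 (Rx 6), but F-36 never forms.

No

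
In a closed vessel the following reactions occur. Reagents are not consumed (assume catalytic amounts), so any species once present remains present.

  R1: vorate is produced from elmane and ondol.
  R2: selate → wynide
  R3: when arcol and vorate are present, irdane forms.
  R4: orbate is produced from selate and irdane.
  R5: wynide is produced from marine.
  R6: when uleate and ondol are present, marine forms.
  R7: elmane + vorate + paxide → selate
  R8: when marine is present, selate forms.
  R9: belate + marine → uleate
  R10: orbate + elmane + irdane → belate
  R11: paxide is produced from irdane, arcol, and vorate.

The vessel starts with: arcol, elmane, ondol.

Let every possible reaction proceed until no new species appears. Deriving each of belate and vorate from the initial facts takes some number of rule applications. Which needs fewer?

vorate: elmane and ondol present → vorate forms (R1). [1 rule application]
belate: elmane and ondol present → vorate forms (R1). arcol and vorate present → irdane forms (R3). irdane, arcol, and vorate present → paxide forms (R11). elmane, vorate, and paxide present → selate forms (R7). selate and irdane present → orbate forms (R4). orbate, elmane, and irdane present → belate forms (R10). [6 rule applications]
vorate needs fewer.

vorate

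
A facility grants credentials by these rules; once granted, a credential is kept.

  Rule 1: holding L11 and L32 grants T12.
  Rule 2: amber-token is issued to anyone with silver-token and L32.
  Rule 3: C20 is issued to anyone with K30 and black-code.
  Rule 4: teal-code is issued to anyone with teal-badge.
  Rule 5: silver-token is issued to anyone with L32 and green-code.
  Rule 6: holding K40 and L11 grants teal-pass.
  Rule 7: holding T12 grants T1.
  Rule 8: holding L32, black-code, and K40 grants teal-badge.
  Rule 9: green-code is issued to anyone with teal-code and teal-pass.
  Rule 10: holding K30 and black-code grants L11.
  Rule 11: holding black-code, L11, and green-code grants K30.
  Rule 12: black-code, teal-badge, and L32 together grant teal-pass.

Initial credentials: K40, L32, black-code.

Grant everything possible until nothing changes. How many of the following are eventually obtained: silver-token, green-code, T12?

2

Holding L32, black-code, and K40 grants teal-badge (Rule 8).
Holding black-code, teal-badge, and L32 grants teal-pass (Rule 12).
Holding teal-badge grants teal-code (Rule 4).
Holding teal-code and teal-pass grants green-code (Rule 9).
Holding L32 and green-code grants silver-token (Rule 5).
silver-token: reached.
green-code: reached.
T12 would need L11 and L32 (Rule 1), but L11 is never granted.
Reached: silver-token and green-code — 2 of the 3.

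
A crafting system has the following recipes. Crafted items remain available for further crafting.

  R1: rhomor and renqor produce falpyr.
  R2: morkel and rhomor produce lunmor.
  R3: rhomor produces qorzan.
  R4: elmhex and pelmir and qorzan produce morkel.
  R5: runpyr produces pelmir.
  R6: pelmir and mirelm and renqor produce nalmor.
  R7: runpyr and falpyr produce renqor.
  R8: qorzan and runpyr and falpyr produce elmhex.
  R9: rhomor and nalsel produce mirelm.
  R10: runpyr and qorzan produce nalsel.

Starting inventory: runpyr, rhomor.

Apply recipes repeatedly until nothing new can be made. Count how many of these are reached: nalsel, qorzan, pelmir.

Using R5, runpyr makes pelmir.
rhomor → qorzan (R3).
runpyr and qorzan → nalsel (R10).
nalsel: reached.
qorzan: reached.
pelmir: reached.
All 3 are reached.

3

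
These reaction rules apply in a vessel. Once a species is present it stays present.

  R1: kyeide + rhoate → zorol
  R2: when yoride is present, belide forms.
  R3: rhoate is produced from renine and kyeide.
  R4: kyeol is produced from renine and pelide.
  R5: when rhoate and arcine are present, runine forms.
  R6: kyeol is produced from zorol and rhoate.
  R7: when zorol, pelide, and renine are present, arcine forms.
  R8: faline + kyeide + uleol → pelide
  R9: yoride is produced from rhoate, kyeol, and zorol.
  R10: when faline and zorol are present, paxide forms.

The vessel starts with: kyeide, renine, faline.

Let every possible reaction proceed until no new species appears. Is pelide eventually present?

No

pelide would need faline, kyeide, and uleol (R8), but uleol never forms.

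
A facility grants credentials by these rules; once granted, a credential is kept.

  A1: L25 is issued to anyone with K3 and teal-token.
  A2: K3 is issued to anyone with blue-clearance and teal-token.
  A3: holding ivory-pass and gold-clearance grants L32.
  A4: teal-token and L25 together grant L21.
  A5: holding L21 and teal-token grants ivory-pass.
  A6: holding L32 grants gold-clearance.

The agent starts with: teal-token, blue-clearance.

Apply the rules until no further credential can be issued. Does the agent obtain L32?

L32 would need ivory-pass and gold-clearance (A3), but gold-clearance is never granted.

No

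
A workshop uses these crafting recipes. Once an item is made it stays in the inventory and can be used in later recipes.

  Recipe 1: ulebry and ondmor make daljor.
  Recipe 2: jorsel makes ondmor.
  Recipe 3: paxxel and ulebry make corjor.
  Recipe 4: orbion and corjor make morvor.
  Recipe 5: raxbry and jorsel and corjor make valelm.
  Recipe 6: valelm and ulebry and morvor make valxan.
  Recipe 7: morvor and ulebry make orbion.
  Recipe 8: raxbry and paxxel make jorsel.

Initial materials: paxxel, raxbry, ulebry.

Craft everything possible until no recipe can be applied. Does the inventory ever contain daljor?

Using Recipe 8, raxbry and paxxel make jorsel.
jorsel → ondmor (Recipe 2).
ulebry and ondmor → daljor (Recipe 1).

Yes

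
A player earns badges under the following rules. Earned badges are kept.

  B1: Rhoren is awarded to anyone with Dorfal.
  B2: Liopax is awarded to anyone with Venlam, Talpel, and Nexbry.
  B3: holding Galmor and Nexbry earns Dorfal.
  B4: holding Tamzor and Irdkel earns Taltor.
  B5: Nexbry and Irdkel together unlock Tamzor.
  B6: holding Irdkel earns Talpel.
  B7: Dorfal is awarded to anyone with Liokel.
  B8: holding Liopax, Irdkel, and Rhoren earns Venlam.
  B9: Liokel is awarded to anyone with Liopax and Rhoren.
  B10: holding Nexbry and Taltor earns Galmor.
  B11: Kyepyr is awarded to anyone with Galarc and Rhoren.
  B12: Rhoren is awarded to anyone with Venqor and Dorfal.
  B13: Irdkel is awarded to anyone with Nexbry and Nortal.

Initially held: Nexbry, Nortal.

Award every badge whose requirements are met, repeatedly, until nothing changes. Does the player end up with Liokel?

No

Liokel would need Liopax and Rhoren (B9), but Liopax is never earned.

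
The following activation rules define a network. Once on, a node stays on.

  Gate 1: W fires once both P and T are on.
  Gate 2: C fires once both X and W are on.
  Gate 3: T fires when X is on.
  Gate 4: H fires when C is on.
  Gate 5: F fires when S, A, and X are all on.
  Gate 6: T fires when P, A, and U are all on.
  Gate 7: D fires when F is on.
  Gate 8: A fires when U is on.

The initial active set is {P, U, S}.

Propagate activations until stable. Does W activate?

Yes

Gate 8: U on → A on.
P, A, and U are on, so T fires (Gate 6).
P and T are on, so W fires (Gate 1).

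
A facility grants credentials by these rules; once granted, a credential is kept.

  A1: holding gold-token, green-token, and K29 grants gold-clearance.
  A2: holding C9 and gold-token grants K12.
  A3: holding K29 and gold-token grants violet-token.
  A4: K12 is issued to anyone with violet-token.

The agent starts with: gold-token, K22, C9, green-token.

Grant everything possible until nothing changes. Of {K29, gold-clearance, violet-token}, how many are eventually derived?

0

No rule produces K29, and it is not given.
gold-clearance would need gold-token, green-token, and K29 (A1), but K29 is never granted.
violet-token would need K29 and gold-token (A3), but K29 is never granted.
None of the 3 are reached.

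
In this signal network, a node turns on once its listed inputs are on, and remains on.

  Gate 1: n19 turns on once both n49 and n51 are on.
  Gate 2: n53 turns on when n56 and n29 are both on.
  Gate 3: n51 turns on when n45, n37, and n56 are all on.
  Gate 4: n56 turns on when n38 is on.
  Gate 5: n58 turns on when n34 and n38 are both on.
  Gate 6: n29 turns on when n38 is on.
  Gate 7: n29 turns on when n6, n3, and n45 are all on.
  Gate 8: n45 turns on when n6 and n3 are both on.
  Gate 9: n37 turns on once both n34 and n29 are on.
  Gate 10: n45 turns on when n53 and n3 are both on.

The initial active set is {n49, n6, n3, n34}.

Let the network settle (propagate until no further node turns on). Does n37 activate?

Gate 8: n6 and n3 on → n45 on.
n6, n3, and n45 are on, so n29 turns on (Gate 7).
n34 and n29 are on, so n37 turns on (Gate 9).

Yes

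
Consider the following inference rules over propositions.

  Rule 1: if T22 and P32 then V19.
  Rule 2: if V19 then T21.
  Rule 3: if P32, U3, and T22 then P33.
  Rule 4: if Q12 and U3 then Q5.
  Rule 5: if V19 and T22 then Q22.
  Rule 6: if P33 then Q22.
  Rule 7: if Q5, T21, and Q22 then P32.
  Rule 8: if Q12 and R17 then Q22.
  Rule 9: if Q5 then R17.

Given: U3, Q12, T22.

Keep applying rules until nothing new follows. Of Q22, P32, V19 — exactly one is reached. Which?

Q12 and U3 hold, so Q5 follows (Rule 4).
From Q5, Rule 9 gives R17.
From Q12 and R17, Rule 8 gives Q22.
V19 would need T22 and P32 (Rule 1), but P32 is never established. P32 would need Q5, T21, and Q22 (Rule 7), but T21 is never established.

Q22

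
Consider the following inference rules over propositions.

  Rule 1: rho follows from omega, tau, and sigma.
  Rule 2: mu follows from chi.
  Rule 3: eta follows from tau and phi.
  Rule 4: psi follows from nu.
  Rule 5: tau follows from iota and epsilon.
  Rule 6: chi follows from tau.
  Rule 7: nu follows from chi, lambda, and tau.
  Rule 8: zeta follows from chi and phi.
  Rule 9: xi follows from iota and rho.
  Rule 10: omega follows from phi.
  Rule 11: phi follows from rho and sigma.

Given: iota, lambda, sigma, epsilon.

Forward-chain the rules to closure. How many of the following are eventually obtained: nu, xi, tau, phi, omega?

From iota and epsilon, Rule 5 gives tau.
From tau, Rule 6 gives chi.
From chi, lambda, and tau, Rule 7 gives nu.
nu: reached.
xi would need iota and rho (Rule 9), but rho is never established.
tau: reached.
phi would need rho and sigma (Rule 11), but rho is never established.
omega would need phi (Rule 10), but phi is never established.
Reached: nu and tau — 2 of the 5.

2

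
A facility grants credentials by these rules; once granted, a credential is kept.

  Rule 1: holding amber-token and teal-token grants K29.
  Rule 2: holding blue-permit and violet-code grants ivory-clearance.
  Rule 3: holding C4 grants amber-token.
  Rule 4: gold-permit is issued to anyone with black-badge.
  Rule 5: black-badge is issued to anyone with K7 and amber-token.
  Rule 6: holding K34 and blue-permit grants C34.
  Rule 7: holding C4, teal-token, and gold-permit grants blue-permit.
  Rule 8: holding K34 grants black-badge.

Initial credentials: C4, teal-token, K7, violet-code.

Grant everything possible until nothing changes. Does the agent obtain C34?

C34 would need K34 and blue-permit (Rule 6), but K34 is never granted.

No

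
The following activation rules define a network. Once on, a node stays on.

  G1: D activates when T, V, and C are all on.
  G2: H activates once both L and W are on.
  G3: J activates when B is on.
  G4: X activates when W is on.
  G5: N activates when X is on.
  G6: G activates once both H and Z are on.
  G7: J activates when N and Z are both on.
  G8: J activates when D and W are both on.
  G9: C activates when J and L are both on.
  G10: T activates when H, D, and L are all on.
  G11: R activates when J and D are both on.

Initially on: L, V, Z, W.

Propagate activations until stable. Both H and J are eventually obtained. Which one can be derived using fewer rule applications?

H: G2: L and W on → H on. [1 rule application]
J: W is on, so X activates (G4). X is on, so N activates (G5). G7: N and Z on → J on. [3 rule applications]
H needs fewer.

H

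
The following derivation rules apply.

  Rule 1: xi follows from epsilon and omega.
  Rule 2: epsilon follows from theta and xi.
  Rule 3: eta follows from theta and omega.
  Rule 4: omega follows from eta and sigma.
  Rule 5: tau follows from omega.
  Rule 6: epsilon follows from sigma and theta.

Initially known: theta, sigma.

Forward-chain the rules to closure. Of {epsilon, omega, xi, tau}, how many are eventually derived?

1

From sigma and theta, Rule 6 gives epsilon.
epsilon: reached.
omega would need eta and sigma (Rule 4), but eta is never established.
xi would need epsilon and omega (Rule 1), but omega is never established.
tau would need omega (Rule 5), but omega is never established.
Reached: epsilon — 1 of the 4.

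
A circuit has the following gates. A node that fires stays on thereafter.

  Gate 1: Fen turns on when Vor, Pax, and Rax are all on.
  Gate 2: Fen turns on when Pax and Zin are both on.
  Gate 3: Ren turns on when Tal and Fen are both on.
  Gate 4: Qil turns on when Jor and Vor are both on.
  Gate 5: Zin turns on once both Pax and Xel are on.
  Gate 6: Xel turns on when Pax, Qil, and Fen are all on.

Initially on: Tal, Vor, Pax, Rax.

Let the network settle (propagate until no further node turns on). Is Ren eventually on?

Yes

Vor, Pax, and Rax are on, so Fen turns on (Gate 1).
Gate 3: Tal and Fen on → Ren on.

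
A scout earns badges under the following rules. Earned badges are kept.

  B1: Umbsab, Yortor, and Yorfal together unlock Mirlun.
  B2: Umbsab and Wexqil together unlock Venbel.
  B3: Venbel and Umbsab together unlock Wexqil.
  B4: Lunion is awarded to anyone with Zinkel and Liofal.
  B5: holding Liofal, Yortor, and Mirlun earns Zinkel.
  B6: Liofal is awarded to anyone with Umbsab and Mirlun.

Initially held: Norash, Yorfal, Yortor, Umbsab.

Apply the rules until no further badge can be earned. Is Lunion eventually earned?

With Umbsab, Yortor, and Yorfal, Mirlun is earned (B1).
With Umbsab and Mirlun, Liofal is earned (B6).
With Liofal, Yortor, and Mirlun, Zinkel is earned (B5).
With Zinkel and Liofal, Lunion is earned (B4).

Yes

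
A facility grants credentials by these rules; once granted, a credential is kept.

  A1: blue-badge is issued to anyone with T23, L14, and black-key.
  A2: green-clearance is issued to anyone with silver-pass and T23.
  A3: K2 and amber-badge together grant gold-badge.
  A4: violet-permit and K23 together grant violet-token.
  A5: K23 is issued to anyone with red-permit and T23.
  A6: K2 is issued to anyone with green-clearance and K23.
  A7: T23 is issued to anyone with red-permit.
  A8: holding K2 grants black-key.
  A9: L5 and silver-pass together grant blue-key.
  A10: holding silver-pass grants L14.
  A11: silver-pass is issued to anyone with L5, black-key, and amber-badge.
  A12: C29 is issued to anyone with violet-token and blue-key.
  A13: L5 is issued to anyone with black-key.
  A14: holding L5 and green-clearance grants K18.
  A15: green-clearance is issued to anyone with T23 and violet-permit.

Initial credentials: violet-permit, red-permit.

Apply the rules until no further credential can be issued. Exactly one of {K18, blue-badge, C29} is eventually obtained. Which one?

Holding red-permit grants T23 (A7).
Holding red-permit and T23 grants K23 (A5).
Holding T23 and violet-permit grants green-clearance (A15).
Holding green-clearance and K23 grants K2 (A6).
Holding K2 grants black-key (A8).
Holding black-key grants L5 (A13).
Holding L5 and green-clearance grants K18 (A14).
C29 would need violet-token and blue-key (A12), but blue-key is never granted. blue-badge would need T23, L14, and black-key (A1), but L14 is never granted.

K18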